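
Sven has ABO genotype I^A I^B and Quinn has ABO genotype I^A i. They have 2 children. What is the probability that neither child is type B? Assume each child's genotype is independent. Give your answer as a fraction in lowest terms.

9/16

ABO cross I^A I^B × I^A i → 1/2 A, 1/4 B, 1/4 AB.
So P(type B) = 1/4 per child.
P(not type B) = 3/4 for one child; (3/4)^2 = 9/16.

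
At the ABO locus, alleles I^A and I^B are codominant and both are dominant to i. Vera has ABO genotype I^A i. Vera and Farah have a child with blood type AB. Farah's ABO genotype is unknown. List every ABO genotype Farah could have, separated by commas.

I^A I^B, I^B I^B, I^B i

For each candidate genotype of Farah, check whether crossing it with I^A i can produce every observed child phenotype.
  I^A I^A → possible child types {A} ✗
  I^A I^B → possible child types {A, B, AB} ✓
  I^A i → possible child types {O, A} ✗
  I^B I^B → possible child types {B, AB} ✓
  I^B i → possible child types {O, A, B, AB} ✓
  i i → possible child types {O, A} ✗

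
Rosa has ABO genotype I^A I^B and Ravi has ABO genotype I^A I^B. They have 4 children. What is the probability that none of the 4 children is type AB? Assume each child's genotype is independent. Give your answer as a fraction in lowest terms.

1/16

ABO cross I^A I^B × I^A I^B → 1/4 A, 1/4 B, 1/2 AB.
So P(type AB) = 1/2 per child.
P(not type AB) = 1/2 for one child; (1/2)^4 = 1/16.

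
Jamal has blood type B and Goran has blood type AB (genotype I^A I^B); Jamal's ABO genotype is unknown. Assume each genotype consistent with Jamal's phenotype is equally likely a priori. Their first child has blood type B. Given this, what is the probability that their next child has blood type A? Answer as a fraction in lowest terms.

Possible genotypes: Jamal ∈ {I^B I^B, I^B i}; Goran ∈ {I^A I^B}.
Weight each parental genotype pair by prior × P(type-B child):
  I^B I^B × I^A I^B: posterior weight 1/2; P(next child type A) = 0.
  I^B i × I^A I^B: posterior weight 1/2; P(next child type A) = 1/4.
Weighted sum = 1/8.

1/8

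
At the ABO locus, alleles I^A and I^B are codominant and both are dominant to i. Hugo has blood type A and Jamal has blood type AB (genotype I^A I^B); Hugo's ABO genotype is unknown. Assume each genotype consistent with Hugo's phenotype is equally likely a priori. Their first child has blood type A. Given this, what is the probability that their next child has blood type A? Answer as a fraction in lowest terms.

1/2

Possible genotypes: Hugo ∈ {I^A I^A, I^A i}; Jamal ∈ {I^A I^B}.
Weight each parental genotype pair by prior × P(type-A child):
  I^A I^A × I^A I^B: posterior weight 1/2; P(next child type A) = 1/2.
  I^A i × I^A I^B: posterior weight 1/2; P(next child type A) = 1/2.
Weighted sum = 1/2.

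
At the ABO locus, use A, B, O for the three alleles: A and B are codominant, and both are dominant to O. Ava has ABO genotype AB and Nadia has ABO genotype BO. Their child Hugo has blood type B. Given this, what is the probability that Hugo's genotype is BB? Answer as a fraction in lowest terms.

1/2

Cross AB × BO → 1/4 AB, 1/4 AO, 1/4 BB, 1/4 BO.
Type-B genotypes among offspring: BB (1/4), BO (1/4); total 1/2.
P(BB | type B) = (1/4) / (1/2) = 1/2.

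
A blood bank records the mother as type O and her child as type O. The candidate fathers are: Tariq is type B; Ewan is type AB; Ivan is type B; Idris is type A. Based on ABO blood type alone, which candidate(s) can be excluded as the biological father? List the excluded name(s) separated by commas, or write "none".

Ewan

A candidate is excluded only if no genotype consistent with his phenotype could produce a type O child with a type O mother.
Ewan (type AB): no genotype consistent with that phenotype can produce a type-O child with a type-O mother.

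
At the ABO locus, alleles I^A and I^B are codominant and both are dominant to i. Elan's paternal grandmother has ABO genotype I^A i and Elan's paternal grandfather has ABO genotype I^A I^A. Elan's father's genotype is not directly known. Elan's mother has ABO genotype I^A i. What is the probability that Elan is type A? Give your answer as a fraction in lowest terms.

7/8

Elan's father's ABO genotype from I^A i × I^A I^A: 1/2 I^A I^A, 1/2 I^A i.
Crossing each possibility with the mother I^A i and summing P(type A): 1/2·1 + 1/2·3/4 = 7/8.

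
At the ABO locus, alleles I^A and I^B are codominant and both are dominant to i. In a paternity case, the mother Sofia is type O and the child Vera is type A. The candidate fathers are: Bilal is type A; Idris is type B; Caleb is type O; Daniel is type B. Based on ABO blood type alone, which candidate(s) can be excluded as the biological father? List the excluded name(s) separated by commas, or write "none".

A candidate is excluded only if no genotype consistent with his phenotype could produce a type A child with a type O mother.
Idris (type B): no genotype consistent with that phenotype can produce a type-A child with a type-O mother.
Caleb (type O): no genotype consistent with that phenotype can produce a type-A child with a type-O mother.
Daniel (type B): no genotype consistent with that phenotype can produce a type-A child with a type-O mother.

Idris, Caleb, Daniel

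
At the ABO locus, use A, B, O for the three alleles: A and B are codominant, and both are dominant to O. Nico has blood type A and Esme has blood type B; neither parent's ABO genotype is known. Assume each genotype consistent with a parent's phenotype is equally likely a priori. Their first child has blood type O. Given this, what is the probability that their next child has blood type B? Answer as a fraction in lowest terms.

1/4

Possible genotypes: Nico ∈ {AA, AO}; Esme ∈ {BB, BO}.
Weight each parental genotype pair by prior × P(type-O child):
  AO × BO: posterior weight 1; P(next child type B) = 1/4.
Weighted sum = 1/4.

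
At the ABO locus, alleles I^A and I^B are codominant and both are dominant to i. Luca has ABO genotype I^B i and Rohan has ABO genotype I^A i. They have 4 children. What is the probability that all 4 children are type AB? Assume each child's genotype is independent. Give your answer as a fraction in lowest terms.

ABO cross I^B i × I^A i → 1/4 O, 1/4 A, 1/4 B, 1/4 AB.
So P(type AB) = 1/4 per child.
All 4 independent: (1/4)^4 = 1/256.

1/256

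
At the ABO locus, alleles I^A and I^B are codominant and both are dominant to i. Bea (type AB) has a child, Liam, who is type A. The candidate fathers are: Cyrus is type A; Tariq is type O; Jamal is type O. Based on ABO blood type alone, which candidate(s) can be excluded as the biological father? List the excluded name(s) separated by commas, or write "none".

A candidate is excluded only if no genotype consistent with his phenotype could produce a type A child with a type AB mother.
Every candidate has at least one consistent genotype combination, so none can be excluded.

none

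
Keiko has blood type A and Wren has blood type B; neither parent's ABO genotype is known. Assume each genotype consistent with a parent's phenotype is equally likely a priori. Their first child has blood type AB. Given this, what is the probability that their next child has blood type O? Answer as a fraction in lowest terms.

Possible genotypes: Keiko ∈ {AA, AO}; Wren ∈ {BB, BO}.
Weight each parental genotype pair by prior × P(type-AB child):
  AA × BB: posterior weight 4/9; P(next child type O) = 0.
  AA × BO: posterior weight 2/9; P(next child type O) = 0.
  AO × BB: posterior weight 2/9; P(next child type O) = 0.
  AO × BO: posterior weight 1/9; P(next child type O) = 1/4.
Weighted sum = 1/36.

1/36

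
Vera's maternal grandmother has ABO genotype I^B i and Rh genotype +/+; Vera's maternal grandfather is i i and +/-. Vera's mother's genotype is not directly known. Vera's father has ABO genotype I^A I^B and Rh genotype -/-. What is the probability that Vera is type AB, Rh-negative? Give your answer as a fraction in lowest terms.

1/32

Vera's mother's ABO genotype from I^B i × i i: 1/2 I^B i, 1/2 i i.
Crossing each possibility with the father I^A I^B and summing P(type AB): 1/2·1/4 + 1/2·0 = 1/8.
Similarly for Rh via the mother's Rh distribution: P(Rh-) = 1/4.
Independent loci: 1/8 × 1/4 = 1/32.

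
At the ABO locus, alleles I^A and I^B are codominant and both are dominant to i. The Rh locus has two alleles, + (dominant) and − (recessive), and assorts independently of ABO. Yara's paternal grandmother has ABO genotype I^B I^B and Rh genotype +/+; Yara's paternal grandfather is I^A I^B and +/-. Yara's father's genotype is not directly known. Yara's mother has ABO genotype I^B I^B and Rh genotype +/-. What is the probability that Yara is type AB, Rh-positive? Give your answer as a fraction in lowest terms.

Yara's father's ABO genotype from I^B I^B × I^A I^B: 1/2 I^A I^B, 1/2 I^B I^B.
Crossing each possibility with the mother I^B I^B and summing P(type AB): 1/2·1/2 + 1/2·0 = 1/4.
Similarly for Rh via the father's Rh distribution: P(Rh+) = 7/8.
Independent loci: 1/4 × 7/8 = 7/32.

7/32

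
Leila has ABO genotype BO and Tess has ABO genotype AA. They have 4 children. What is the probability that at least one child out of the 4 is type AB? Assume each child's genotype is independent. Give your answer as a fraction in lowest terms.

15/16

ABO cross BO × AA → 1/2 A, 1/2 AB.
So P(type AB) = 1/2 per child.
P(none) = (1/2)^4 = 1/16; P(at least one) = 1 − 1/16 = 15/16.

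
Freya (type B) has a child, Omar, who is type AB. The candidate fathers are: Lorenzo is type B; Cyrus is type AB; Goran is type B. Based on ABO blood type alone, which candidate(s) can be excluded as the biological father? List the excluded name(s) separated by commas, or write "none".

A candidate is excluded only if no genotype consistent with his phenotype could produce a type AB child with a type B mother.
Lorenzo (type B): no genotype consistent with that phenotype can produce a type-AB child with a type-B mother.
Goran (type B): no genotype consistent with that phenotype can produce a type-AB child with a type-B mother.

Lorenzo, Goran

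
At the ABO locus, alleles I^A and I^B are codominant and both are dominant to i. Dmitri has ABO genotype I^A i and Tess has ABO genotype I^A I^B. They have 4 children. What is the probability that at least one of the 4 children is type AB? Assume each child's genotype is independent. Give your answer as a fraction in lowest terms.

175/256

ABO cross I^A i × I^A I^B → 1/2 A, 1/4 B, 1/4 AB.
So P(type AB) = 1/4 per child.
P(none) = (3/4)^4 = 81/256; P(at least one) = 1 − 81/256 = 175/256.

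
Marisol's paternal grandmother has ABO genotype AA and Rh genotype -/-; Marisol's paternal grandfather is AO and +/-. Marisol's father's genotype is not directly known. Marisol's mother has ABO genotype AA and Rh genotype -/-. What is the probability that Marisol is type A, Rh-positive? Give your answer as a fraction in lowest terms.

1/4

Marisol's father's ABO genotype from AA × AO: 1/2 AA, 1/2 AO.
Crossing each possibility with the mother AA and summing P(type A): 1/2·1 + 1/2·1 = 1.
Similarly for Rh via the father's Rh distribution: P(Rh+) = 1/4.
Independent loci: 1 × 1/4 = 1/4.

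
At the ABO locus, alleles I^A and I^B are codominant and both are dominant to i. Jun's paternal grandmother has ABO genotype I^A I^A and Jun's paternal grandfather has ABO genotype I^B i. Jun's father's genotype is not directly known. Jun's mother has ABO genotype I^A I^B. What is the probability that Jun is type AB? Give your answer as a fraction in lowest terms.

Jun's father's ABO genotype from I^A I^A × I^B i: 1/2 I^A I^B, 1/2 I^A i.
Crossing each possibility with the mother I^A I^B and summing P(type AB): 1/2·1/2 + 1/2·1/4 = 3/8.

3/8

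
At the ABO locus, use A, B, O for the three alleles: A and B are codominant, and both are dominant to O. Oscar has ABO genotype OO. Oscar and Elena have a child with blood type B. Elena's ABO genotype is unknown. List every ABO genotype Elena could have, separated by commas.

For each candidate genotype of Elena, check whether crossing it with OO can produce every observed child phenotype.
  AA → possible child types {A} ✗
  AB → possible child types {A, B} ✓
  AO → possible child types {O, A} ✗
  BB → possible child types {B} ✓
  BO → possible child types {O, B} ✓
  OO → possible child types {O} ✗

AB, BB, BO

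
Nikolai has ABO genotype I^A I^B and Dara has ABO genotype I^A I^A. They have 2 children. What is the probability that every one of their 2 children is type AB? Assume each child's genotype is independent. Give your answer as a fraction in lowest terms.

ABO cross I^A I^B × I^A I^A → 1/2 A, 1/2 AB.
So P(type AB) = 1/2 per child.
All 2 independent: (1/2)^2 = 1/4.

1/4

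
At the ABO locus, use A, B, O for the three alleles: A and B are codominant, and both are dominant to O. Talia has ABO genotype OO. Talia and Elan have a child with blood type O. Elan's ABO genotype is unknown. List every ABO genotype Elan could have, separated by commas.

AO, BO, OO

For each candidate genotype of Elan, check whether crossing it with OO can produce every observed child phenotype.
  AA → possible child types {A} ✗
  AB → possible child types {A, B} ✗
  AO → possible child types {O, A} ✓
  BB → possible child types {B} ✗
  BO → possible child types {O, B} ✓
  OO → possible child types {O} ✓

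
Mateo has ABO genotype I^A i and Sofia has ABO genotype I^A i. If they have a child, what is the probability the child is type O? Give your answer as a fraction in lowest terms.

1/4

ABO cross I^A i × I^A i → offspring phenotypes: 1/4 O, 3/4 A.
So P(type O) = 1/4.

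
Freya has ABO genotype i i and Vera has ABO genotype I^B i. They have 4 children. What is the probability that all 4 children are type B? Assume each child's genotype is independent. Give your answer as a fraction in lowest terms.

ABO cross i i × I^B i → 1/2 O, 1/2 B.
So P(type B) = 1/2 per child.
All 4 independent: (1/2)^4 = 1/16.

1/16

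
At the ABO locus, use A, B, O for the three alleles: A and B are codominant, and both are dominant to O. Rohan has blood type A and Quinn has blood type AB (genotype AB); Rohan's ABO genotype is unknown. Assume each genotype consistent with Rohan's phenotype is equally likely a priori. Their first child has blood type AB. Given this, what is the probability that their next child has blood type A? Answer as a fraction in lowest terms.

1/2

Possible genotypes: Rohan ∈ {AA, AO}; Quinn ∈ {AB}.
Weight each parental genotype pair by prior × P(type-AB child):
  AA × AB: posterior weight 2/3; P(next child type A) = 1/2.
  AO × AB: posterior weight 1/3; P(next child type A) = 1/2.
Weighted sum = 1/2.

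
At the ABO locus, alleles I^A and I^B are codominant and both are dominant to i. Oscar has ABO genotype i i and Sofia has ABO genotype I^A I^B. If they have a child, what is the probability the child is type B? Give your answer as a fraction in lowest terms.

1/2

ABO cross i i × I^A I^B → offspring phenotypes: 1/2 A, 1/2 B.
So P(type B) = 1/2.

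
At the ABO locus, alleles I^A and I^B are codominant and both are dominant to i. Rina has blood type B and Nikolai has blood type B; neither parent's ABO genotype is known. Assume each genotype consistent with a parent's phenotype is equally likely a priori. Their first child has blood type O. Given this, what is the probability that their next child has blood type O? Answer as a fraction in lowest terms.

1/4

Possible genotypes: Rina ∈ {I^B I^B, I^B i}; Nikolai ∈ {I^B I^B, I^B i}.
Weight each parental genotype pair by prior × P(type-O child):
  I^B i × I^B i: posterior weight 1; P(next child type O) = 1/4.
Weighted sum = 1/4.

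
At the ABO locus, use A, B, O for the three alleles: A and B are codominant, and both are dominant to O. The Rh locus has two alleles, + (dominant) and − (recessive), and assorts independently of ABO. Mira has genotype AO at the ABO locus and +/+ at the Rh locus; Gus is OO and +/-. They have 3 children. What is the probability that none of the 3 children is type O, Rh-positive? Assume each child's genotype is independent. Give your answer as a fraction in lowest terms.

ABO cross AO × OO → 1/2 O, 1/2 A.
Rh cross +/+ × +/- → 1 Rh+; so P(type O, Rh-positive) = 1/2 × 1 = 1/2 per child.
P(not type O, Rh-positive) = 1/2 for one child; (1/2)^3 = 1/8.

1/8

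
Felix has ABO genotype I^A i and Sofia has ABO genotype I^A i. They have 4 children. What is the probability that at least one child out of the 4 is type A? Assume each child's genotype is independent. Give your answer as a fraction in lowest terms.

255/256

ABO cross I^A i × I^A i → 1/4 O, 3/4 A.
So P(type A) = 3/4 per child.
P(none) = (1/4)^4 = 1/256; P(at least one) = 1 − 1/256 = 255/256.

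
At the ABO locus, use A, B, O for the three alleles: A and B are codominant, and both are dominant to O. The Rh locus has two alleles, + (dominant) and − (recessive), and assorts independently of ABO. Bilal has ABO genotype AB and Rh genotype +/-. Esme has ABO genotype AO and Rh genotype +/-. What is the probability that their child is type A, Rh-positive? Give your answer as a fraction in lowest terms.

3/8

ABO cross AB × AO → offspring phenotypes: 1/2 A, 1/4 B, 1/4 AB.
Rh cross +/- × +/- → 3/4 Rh+, 1/4 Rh-.
Independent loci: P(type A, Rh-positive) = 1/2 × 3/4 = 3/8.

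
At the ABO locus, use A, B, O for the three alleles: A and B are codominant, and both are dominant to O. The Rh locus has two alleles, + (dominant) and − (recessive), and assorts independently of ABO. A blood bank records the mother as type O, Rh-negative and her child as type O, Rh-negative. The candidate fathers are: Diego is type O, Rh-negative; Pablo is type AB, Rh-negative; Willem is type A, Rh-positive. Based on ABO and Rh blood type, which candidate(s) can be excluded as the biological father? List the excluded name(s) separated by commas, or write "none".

A candidate is excluded only if no genotype consistent with his phenotype could produce a type O, Rh-negative child with a type O, Rh-negative mother.
Pablo (type AB, Rh-): no genotype consistent with that phenotype can produce a type-O Rh- child with a type-O mother.

Pablo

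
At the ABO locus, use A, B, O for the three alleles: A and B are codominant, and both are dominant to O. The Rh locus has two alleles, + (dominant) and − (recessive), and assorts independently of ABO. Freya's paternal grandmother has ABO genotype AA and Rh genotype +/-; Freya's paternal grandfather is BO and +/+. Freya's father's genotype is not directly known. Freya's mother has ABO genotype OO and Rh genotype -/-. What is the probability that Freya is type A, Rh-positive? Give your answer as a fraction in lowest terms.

3/8

Freya's father's ABO genotype from AA × BO: 1/2 AB, 1/2 AO.
Crossing each possibility with the mother OO and summing P(type A): 1/2·1/2 + 1/2·1/2 = 1/2.
Similarly for Rh via the father's Rh distribution: P(Rh+) = 3/4.
Independent loci: 1/2 × 3/4 = 3/8.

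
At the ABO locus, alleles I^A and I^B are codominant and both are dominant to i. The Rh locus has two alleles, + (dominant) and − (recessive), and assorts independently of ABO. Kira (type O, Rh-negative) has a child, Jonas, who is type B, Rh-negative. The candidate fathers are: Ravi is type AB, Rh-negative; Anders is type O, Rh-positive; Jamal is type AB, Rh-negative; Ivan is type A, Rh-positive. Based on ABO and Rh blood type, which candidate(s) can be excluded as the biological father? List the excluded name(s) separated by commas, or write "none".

Anders, Ivan

A candidate is excluded only if no genotype consistent with his phenotype could produce a type B, Rh-negative child with a type O, Rh-negative mother.
Anders (type O, Rh+): no genotype consistent with that phenotype can produce a type-B Rh- child with a type-O mother.
Ivan (type A, Rh+): no genotype consistent with that phenotype can produce a type-B Rh- child with a type-O mother.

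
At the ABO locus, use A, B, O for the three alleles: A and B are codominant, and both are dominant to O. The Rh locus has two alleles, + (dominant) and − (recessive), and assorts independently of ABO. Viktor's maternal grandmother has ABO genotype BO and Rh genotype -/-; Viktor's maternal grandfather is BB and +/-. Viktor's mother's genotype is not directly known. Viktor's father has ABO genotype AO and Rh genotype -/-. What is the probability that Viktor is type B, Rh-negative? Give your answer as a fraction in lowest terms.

Viktor's mother's ABO genotype from BO × BB: 1/2 BB, 1/2 BO.
Crossing each possibility with the father AO and summing P(type B): 1/2·1/2 + 1/2·1/4 = 3/8.
Similarly for Rh via the mother's Rh distribution: P(Rh-) = 3/4.
Independent loci: 3/8 × 3/4 = 9/32.

9/32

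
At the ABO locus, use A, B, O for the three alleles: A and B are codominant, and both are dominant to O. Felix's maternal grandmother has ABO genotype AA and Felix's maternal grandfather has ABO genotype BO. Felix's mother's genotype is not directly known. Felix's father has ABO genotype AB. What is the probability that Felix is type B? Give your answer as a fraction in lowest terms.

Felix's mother's ABO genotype from AA × BO: 1/2 AB, 1/2 AO.
Crossing each possibility with the father AB and summing P(type B): 1/2·1/4 + 1/2·1/4 = 1/4.

1/4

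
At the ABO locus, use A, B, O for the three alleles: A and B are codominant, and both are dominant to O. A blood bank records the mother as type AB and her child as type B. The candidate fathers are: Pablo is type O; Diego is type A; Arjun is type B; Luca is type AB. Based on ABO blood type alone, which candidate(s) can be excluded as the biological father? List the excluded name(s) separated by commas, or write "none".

none

A candidate is excluded only if no genotype consistent with his phenotype could produce a type B child with a type AB mother.
Every candidate has at least one consistent genotype combination, so none can be excluded.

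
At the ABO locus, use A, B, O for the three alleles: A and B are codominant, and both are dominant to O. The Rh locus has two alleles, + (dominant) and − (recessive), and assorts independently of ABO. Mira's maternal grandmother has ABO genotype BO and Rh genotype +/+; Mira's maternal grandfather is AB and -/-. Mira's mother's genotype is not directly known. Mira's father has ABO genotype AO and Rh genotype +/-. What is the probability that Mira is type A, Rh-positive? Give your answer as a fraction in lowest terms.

9/32

Mira's mother's ABO genotype from BO × AB: 1/4 AB, 1/4 AO, 1/4 BB, 1/4 BO.
Crossing each possibility with the father AO and summing P(type A): 1/4·1/2 + 1/4·3/4 + 1/4·0 + 1/4·1/4 = 3/8.
Similarly for Rh via the mother's Rh distribution: P(Rh+) = 3/4.
Independent loci: 3/8 × 3/4 = 9/32.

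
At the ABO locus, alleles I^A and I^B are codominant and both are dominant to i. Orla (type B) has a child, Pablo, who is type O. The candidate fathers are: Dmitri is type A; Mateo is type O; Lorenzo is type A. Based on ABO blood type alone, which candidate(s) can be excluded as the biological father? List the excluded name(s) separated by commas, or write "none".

A candidate is excluded only if no genotype consistent with his phenotype could produce a type O child with a type B mother.
Every candidate has at least one consistent genotype combination, so none can be excluded.

none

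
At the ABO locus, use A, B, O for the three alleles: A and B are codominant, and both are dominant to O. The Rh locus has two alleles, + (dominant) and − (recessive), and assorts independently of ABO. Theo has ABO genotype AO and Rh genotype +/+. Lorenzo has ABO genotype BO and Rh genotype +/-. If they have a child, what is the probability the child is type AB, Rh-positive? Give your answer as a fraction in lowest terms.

1/4

ABO cross AO × BO → offspring phenotypes: 1/4 O, 1/4 A, 1/4 B, 1/4 AB.
Rh cross +/+ × +/- → 1 Rh+.
Independent loci: P(type AB, Rh-positive) = 1/4 × 1 = 1/4.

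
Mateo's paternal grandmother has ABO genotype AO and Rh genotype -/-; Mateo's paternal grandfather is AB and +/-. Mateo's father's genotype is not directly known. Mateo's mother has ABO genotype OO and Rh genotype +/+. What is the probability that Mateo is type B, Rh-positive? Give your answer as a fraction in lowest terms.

Mateo's father's ABO genotype from AO × AB: 1/4 AA, 1/4 AB, 1/4 AO, 1/4 BO.
Crossing each possibility with the mother OO and summing P(type B): 1/4·0 + 1/4·1/2 + 1/4·0 + 1/4·1/2 = 1/4.
Similarly for Rh via the father's Rh distribution: P(Rh+) = 1.
Independent loci: 1/4 × 1 = 1/4.

1/4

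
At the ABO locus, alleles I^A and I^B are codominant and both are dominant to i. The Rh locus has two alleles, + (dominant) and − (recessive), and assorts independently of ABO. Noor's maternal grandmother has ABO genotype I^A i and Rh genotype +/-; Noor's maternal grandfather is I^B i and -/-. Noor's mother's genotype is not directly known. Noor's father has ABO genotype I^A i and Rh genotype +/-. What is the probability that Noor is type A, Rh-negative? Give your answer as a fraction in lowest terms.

3/16

Noor's mother's ABO genotype from I^A i × I^B i: 1/4 I^A I^B, 1/4 I^A i, 1/4 I^B i, 1/4 i i.
Crossing each possibility with the father I^A i and summing P(type A): 1/4·1/2 + 1/4·3/4 + 1/4·1/4 + 1/4·1/2 = 1/2.
Similarly for Rh via the mother's Rh distribution: P(Rh-) = 3/8.
Independent loci: 1/2 × 3/8 = 3/16.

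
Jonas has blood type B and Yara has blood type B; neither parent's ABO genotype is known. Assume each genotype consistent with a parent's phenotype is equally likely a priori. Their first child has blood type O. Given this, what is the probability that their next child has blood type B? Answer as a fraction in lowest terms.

3/4

Possible genotypes: Jonas ∈ {I^B I^B, I^B i}; Yara ∈ {I^B I^B, I^B i}.
Weight each parental genotype pair by prior × P(type-O child):
  I^B i × I^B i: posterior weight 1; P(next child type B) = 3/4.
Weighted sum = 3/4.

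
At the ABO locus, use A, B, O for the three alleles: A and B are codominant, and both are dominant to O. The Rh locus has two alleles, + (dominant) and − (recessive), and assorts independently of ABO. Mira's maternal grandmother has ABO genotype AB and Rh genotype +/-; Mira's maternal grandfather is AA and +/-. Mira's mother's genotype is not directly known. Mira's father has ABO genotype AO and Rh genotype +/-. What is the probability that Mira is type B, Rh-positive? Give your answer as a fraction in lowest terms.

3/32

Mira's mother's ABO genotype from AB × AA: 1/2 AA, 1/2 AB.
Crossing each possibility with the father AO and summing P(type B): 1/2·0 + 1/2·1/4 = 1/8.
Similarly for Rh via the mother's Rh distribution: P(Rh+) = 3/4.
Independent loci: 1/8 × 3/4 = 3/32.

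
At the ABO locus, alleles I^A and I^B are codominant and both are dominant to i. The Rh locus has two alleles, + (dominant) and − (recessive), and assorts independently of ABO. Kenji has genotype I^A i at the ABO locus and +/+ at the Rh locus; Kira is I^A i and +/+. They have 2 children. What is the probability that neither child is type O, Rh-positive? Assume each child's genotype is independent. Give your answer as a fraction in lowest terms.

9/16

ABO cross I^A i × I^A i → 1/4 O, 3/4 A.
Rh cross +/+ × +/+ → 1 Rh+; so P(type O, Rh-positive) = 1/4 × 1 = 1/4 per child.
P(not type O, Rh-positive) = 3/4 for one child; (3/4)^2 = 9/16.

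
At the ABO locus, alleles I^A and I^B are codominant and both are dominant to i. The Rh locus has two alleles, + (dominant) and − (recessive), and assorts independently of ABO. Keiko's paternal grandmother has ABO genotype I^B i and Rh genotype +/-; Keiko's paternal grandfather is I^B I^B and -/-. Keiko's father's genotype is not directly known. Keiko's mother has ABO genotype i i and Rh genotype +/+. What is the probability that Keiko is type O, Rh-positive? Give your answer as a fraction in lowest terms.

Keiko's father's ABO genotype from I^B i × I^B I^B: 1/2 I^B I^B, 1/2 I^B i.
Crossing each possibility with the mother i i and summing P(type O): 1/2·0 + 1/2·1/2 = 1/4.
Similarly for Rh via the father's Rh distribution: P(Rh+) = 1.
Independent loci: 1/4 × 1 = 1/4.

1/4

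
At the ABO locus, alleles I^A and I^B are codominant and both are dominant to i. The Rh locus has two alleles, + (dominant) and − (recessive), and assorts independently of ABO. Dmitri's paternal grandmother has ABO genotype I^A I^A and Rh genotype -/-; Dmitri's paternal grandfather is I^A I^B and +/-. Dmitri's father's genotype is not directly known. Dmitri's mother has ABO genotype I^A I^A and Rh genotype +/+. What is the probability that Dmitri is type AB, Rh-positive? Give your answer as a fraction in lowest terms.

Dmitri's father's ABO genotype from I^A I^A × I^A I^B: 1/2 I^A I^A, 1/2 I^A I^B.
Crossing each possibility with the mother I^A I^A and summing P(type AB): 1/2·0 + 1/2·1/2 = 1/4.
Similarly for Rh via the father's Rh distribution: P(Rh+) = 1.
Independent loci: 1/4 × 1 = 1/4.

1/4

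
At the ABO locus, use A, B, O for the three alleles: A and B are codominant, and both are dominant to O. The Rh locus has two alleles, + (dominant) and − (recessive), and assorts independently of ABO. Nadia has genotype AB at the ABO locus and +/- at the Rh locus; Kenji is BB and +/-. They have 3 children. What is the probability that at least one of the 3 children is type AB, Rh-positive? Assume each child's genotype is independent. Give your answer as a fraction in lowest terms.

ABO cross AB × BB → 1/2 B, 1/2 AB.
Rh cross +/- × +/- → 3/4 Rh+, 1/4 Rh-; so P(type AB, Rh-positive) = 1/2 × 3/4 = 3/8 per child.
P(none) = (5/8)^3 = 125/512; P(at least one) = 1 − 125/512 = 387/512.

387/512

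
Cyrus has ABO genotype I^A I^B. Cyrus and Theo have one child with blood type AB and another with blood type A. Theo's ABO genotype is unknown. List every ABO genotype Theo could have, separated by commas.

I^A I^A, I^A I^B, I^A i, I^B i

For each candidate genotype of Theo, check whether crossing it with I^A I^B can produce every observed child phenotype.
  I^A I^A → possible child types {A, AB} ✓
  I^A I^B → possible child types {A, B, AB} ✓
  I^A i → possible child types {A, B, AB} ✓
  I^B I^B → possible child types {B, AB} ✗
  I^B i → possible child types {A, B, AB} ✓
  i i → possible child types {A, B} ✗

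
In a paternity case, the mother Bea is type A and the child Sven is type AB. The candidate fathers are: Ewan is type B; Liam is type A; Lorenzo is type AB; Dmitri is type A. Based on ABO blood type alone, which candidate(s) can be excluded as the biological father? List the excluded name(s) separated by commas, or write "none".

A candidate is excluded only if no genotype consistent with his phenotype could produce a type AB child with a type A mother.
Liam (type A): no genotype consistent with that phenotype can produce a type-AB child with a type-A mother.
Dmitri (type A): no genotype consistent with that phenotype can produce a type-AB child with a type-A mother.

Liam, Dmitri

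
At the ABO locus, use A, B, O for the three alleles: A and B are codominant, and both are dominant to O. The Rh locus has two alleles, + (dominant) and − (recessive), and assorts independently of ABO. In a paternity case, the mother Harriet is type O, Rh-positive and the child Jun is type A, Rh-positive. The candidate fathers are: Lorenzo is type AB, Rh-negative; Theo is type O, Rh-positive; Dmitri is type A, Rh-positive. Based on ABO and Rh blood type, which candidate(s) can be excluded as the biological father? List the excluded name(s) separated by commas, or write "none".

A candidate is excluded only if no genotype consistent with his phenotype could produce a type A, Rh-positive child with a type O, Rh-positive mother.
Theo (type O, Rh+): no genotype consistent with that phenotype can produce a type-A Rh+ child with a type-O mother.

Theo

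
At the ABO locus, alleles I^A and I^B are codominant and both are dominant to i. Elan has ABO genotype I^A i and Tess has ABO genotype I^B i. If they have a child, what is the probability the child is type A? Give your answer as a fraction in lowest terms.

1/4

ABO cross I^A i × I^B i → offspring phenotypes: 1/4 O, 1/4 A, 1/4 B, 1/4 AB.
So P(type A) = 1/4.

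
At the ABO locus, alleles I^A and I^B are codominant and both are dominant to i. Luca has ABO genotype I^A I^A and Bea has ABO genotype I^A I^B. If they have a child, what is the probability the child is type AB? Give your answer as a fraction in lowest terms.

ABO cross I^A I^A × I^A I^B → offspring phenotypes: 1/2 A, 1/2 AB.
So P(type AB) = 1/2.

1/2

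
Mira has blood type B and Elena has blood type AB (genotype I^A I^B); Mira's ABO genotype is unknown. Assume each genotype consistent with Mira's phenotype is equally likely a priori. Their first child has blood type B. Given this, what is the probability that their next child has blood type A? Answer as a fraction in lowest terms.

Possible genotypes: Mira ∈ {I^B I^B, I^B i}; Elena ∈ {I^A I^B}.
Weight each parental genotype pair by prior × P(type-B child):
  I^B I^B × I^A I^B: posterior weight 1/2; P(next child type A) = 0.
  I^B i × I^A I^B: posterior weight 1/2; P(next child type A) = 1/4.
Weighted sum = 1/8.

1/8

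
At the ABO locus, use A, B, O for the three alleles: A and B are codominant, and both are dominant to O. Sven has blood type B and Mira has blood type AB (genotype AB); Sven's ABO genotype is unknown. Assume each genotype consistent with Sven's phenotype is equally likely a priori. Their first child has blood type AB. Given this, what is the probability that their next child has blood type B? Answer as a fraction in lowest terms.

Possible genotypes: Sven ∈ {BB, BO}; Mira ∈ {AB}.
Weight each parental genotype pair by prior × P(type-AB child):
  BB × AB: posterior weight 2/3; P(next child type B) = 1/2.
  BO × AB: posterior weight 1/3; P(next child type B) = 1/2.
Weighted sum = 1/2.

1/2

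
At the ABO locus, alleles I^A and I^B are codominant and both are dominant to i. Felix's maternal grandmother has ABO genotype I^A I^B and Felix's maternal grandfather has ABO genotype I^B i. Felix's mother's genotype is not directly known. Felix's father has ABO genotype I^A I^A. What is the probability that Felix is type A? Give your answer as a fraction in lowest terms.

1/2

Felix's mother's ABO genotype from I^A I^B × I^B i: 1/4 I^A I^B, 1/4 I^A i, 1/4 I^B I^B, 1/4 I^B i.
Crossing each possibility with the father I^A I^A and summing P(type A): 1/4·1/2 + 1/4·1 + 1/4·0 + 1/4·1/2 = 1/2.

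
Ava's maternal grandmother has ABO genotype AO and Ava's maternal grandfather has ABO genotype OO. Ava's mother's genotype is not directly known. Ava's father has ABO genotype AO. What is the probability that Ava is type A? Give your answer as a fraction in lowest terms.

Ava's mother's ABO genotype from AO × OO: 1/2 AO, 1/2 OO.
Crossing each possibility with the father AO and summing P(type A): 1/2·3/4 + 1/2·1/2 = 5/8.

5/8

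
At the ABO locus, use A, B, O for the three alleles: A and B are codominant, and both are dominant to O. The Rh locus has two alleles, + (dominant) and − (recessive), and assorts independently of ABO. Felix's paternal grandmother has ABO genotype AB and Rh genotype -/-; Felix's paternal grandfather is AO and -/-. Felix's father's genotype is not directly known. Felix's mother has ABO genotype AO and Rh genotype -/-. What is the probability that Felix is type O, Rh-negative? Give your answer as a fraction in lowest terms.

Felix's father's ABO genotype from AB × AO: 1/4 AA, 1/4 AB, 1/4 AO, 1/4 BO.
Crossing each possibility with the mother AO and summing P(type O): 1/4·0 + 1/4·0 + 1/4·1/4 + 1/4·1/4 = 1/8.
Similarly for Rh via the father's Rh distribution: P(Rh-) = 1.
Independent loci: 1/8 × 1 = 1/8.

1/8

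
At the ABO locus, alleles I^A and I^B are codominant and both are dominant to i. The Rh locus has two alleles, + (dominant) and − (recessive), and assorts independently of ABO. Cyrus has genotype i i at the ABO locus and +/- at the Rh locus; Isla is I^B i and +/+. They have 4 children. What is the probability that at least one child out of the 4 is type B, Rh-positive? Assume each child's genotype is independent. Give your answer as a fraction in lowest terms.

15/16

ABO cross i i × I^B i → 1/2 O, 1/2 B.
Rh cross +/- × +/+ → 1 Rh+; so P(type B, Rh-positive) = 1/2 × 1 = 1/2 per child.
P(none) = (1/2)^4 = 1/16; P(at least one) = 1 − 1/16 = 15/16.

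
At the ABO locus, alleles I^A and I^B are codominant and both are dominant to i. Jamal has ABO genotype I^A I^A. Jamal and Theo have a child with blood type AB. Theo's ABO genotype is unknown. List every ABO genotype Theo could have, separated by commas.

For each candidate genotype of Theo, check whether crossing it with I^A I^A can produce every observed child phenotype.
  I^A I^A → possible child types {A} ✗
  I^A I^B → possible child types {A, AB} ✓
  I^A i → possible child types {A} ✗
  I^B I^B → possible child types {AB} ✓
  I^B i → possible child types {A, AB} ✓
  i i → possible child types {A} ✗

I^A I^B, I^B I^B, I^B i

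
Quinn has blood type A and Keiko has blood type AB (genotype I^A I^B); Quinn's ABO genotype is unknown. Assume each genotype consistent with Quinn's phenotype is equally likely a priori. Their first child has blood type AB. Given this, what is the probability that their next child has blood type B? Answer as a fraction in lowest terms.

1/12

Possible genotypes: Quinn ∈ {I^A I^A, I^A i}; Keiko ∈ {I^A I^B}.
Weight each parental genotype pair by prior × P(type-AB child):
  I^A I^A × I^A I^B: posterior weight 2/3; P(next child type B) = 0.
  I^A i × I^A I^B: posterior weight 1/3; P(next child type B) = 1/4.
Weighted sum = 1/12.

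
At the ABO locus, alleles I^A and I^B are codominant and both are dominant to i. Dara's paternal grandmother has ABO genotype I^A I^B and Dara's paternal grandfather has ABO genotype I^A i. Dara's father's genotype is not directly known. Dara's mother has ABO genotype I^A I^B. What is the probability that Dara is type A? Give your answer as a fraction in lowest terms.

3/8

Dara's father's ABO genotype from I^A I^B × I^A i: 1/4 I^A I^A, 1/4 I^A I^B, 1/4 I^A i, 1/4 I^B i.
Crossing each possibility with the mother I^A I^B and summing P(type A): 1/4·1/2 + 1/4·1/4 + 1/4·1/2 + 1/4·1/4 = 3/8.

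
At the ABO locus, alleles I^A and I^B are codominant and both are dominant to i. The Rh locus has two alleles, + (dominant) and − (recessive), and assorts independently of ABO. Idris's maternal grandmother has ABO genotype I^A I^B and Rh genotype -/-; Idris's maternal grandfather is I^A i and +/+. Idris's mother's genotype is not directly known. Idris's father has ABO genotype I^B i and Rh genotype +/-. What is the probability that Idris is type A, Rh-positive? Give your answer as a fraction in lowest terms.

Idris's mother's ABO genotype from I^A I^B × I^A i: 1/4 I^A I^A, 1/4 I^A I^B, 1/4 I^A i, 1/4 I^B i.
Crossing each possibility with the father I^B i and summing P(type A): 1/4·1/2 + 1/4·1/4 + 1/4·1/4 + 1/4·0 = 1/4.
Similarly for Rh via the mother's Rh distribution: P(Rh+) = 3/4.
Independent loci: 1/4 × 3/4 = 3/16.

3/16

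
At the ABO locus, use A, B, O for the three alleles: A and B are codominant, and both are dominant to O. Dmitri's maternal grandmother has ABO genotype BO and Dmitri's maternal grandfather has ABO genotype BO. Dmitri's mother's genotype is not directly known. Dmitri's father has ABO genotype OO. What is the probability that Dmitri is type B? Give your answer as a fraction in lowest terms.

1/2

Dmitri's mother's ABO genotype from BO × BO: 1/4 BB, 1/2 BO, 1/4 OO.
Crossing each possibility with the father OO and summing P(type B): 1/4·1 + 1/2·1/2 + 1/4·0 = 1/2.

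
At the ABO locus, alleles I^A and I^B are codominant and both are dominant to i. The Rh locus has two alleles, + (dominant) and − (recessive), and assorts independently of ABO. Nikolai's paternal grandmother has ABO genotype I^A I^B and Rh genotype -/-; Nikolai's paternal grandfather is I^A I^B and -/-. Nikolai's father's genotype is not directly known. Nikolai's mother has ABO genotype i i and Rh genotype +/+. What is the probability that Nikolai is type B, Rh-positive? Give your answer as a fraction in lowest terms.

Nikolai's father's ABO genotype from I^A I^B × I^A I^B: 1/4 I^A I^A, 1/2 I^A I^B, 1/4 I^B I^B.
Crossing each possibility with the mother i i and summing P(type B): 1/4·0 + 1/2·1/2 + 1/4·1 = 1/2.
Similarly for Rh via the father's Rh distribution: P(Rh+) = 1.
Independent loci: 1/2 × 1 = 1/2.

1/2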